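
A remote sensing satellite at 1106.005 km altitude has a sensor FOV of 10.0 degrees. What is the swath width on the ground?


FOV = 10.0 deg = 0.1745329 rad
swath = 2 * alt * tan(FOV/2) = 2 * 1106.005 * tan(0.08726646)
swath = 2 * 1106.005 * 0.08748866
swath = 193.5258 km

193.5258 km


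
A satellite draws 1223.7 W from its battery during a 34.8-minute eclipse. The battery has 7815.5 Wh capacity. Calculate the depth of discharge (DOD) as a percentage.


E_used = P * t / 60 = 1223.7 * 34.8 / 60 = 709.7460 Wh
DOD = E_used / E_total * 100 = 709.7460 / 7815.5 * 100
DOD = 9.0813 %

9.0813 %


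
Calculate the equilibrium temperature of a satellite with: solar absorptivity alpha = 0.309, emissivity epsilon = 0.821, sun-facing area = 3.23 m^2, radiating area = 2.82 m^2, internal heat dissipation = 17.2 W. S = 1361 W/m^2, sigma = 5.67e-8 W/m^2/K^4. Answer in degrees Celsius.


Numerator = alpha*S*A_sun + Q_int = 0.309*1361*3.23 + 17.2 = 1375.5733 W
Denominator = eps*sigma*A_rad = 0.821*5.67e-8*2.82 = 1.3127297e-07 W/K^4
T^4 = 1.0478724e+10 K^4
T = 319.9463 K = 46.7963 C

46.7963 degrees Celsius


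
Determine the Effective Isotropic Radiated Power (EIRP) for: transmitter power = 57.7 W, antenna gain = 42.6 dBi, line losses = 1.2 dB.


Pt = 57.7 W = 17.6118 dBW
EIRP = Pt_dBW + Gt - losses = 17.6118 + 42.6 - 1.2 = 59.0118 dBW

59.0118 dBW


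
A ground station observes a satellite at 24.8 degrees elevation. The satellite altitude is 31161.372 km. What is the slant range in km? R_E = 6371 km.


h = 31161.372 km, el = 24.8 deg
d = -R_E*sin(el) + sqrt((R_E*sin(el))^2 + 2*R_E*h + h^2)
d = -6371.0000*sin(0.4328417) + sqrt((6371.0000*0.4194521)^2 + 2*6371.0000*31161.372 + 31161.372^2)
d = 34411.7732 km

34411.7732 km


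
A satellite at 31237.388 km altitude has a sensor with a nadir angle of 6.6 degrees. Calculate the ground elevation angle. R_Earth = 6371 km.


r = R_E + alt = 37608.3880 km
Law of sines in the satellite / Earth-center / ground-point triangle:
  sin(nadir)/R_E = sin(90 + el)/r  =>  cos(el) = (r/R_E)*sin(nadir)
cos(el) = (37608.3880 / 6371.0000) * sin(6.6 deg) = 0.6784808
el = arccos(0.6784808) = 47.2750 deg
(Earth-central angle = 90 - nadir - el = 36.1250 deg)

47.2750 degrees


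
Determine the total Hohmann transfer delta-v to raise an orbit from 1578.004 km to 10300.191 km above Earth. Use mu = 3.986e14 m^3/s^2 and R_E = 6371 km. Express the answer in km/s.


r1 = 7949.0040 km = 7.949004e+06 m
r2 = 16671.1910 km = 1.6671191e+07 m
dv1 = sqrt(mu/r1)*(sqrt(2*r2/(r1+r2)) - 1) = 1159.4258 m/s
dv2 = sqrt(mu/r2)*(1 - sqrt(2*r1/(r1+r2))) = 960.4735 m/s
total dv = |dv1| + |dv2| = 1159.4258 + 960.4735 = 2119.8993 m/s = 2.1199 km/s

2.1199 km/s


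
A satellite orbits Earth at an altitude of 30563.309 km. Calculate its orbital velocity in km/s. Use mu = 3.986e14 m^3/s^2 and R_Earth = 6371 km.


r = R_E + alt = 6371.0 + 30563.309 = 36934.3090 km = 3.6934309e+07 m
v = sqrt(mu/r) = sqrt(3.986e14 / 3.6934309e+07) = 3285.1383 m/s = 3.2851 km/s

3.2851 km/s


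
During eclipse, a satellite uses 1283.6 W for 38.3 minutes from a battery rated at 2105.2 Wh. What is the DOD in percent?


E_used = P * t / 60 = 1283.6 * 38.3 / 60 = 819.3647 Wh
DOD = E_used / E_total * 100 = 819.3647 / 2105.2 * 100
DOD = 38.9210 %

38.9210 %


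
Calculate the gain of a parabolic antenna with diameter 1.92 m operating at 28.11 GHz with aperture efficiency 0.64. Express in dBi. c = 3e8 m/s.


lambda = c/f = 3e8 / 2.811e+10 = 0.01067236 m
G = eta*(pi*D/lambda)^2 = 0.64*(pi*1.92/0.01067236)^2
G = 204437.8752 (linear)
G = 10*log10(204437.8752) = 53.1056 dBi

53.1056 dBi


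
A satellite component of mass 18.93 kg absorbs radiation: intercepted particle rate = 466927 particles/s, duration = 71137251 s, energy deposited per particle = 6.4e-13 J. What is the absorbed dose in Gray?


Total energy deposited = rate * time * E_per
  = 466927 * 71137251 * 6.4e-13 = 21.2582 J
Dose = E_total / mass = 21.2582 / 18.93
Dose = 1.1230 Gy

1.1230 Gy


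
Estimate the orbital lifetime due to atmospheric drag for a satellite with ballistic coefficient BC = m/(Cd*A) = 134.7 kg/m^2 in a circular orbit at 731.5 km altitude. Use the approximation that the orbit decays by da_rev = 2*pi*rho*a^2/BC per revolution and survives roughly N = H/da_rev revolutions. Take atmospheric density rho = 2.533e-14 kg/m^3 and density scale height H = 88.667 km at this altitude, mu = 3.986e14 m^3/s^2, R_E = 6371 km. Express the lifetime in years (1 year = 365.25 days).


a = R_E + alt = 7102.5000 km = 7.1025e+06 m
da_rev = 2*pi*rho*a^2/BC = 2*pi*2.533e-14*(7.1025e+06)^2/134.7 = 0.0596032508 m per revolution
N = H/da_rev = 88667.0000 m / 0.0596032508 m = 1.4876202e+06 revolutions
P = 2*pi*sqrt(a^3/mu) = 5957.0066 s
lifetime = N*P = 1.4876202e+06 * 5957.0066 = 8.8617634e+09 s = 102566.7064 days
years = 102566.7064 / 365.25 = 280.8123 years

280.8123 years


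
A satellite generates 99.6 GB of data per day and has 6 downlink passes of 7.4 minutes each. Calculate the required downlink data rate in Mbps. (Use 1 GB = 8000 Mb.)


total contact time = 6 * 7.4 * 60 = 2664.0000 s
data = 99.6 GB = 796800.0000 Mb
rate = 796800.0000 / 2664.0000 = 299.0991 Mbps

299.0991 Mbps


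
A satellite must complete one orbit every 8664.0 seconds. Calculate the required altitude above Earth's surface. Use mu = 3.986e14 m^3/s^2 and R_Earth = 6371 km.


T = 8664.0 s
r = (mu*T^2/(4*pi^2))^(1/3) = (3.986e14 * 8664.0^2 / (4*pi^2))^(1/3)
r = 9.1174099e+06 m = 9117.4099 km
alt = r - R_E = 9117.4099 - 6371 = 2746.4099 km

2746.4099 km


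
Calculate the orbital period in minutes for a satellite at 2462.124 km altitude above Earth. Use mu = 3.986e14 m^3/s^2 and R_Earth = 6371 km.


r = 8833.1240 km = 8.833124e+06 m
T = 2*pi*sqrt(r^3/mu) = 2*pi*sqrt(6.8919637e+20 / 3.986e14)
T = 8261.9528 s = 137.6992 min

137.6992 minutes


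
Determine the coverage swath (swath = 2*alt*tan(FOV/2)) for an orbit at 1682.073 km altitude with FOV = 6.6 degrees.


FOV = 6.6 deg = 0.1151917 rad
swath = 2 * alt * tan(FOV/2) = 2 * 1682.073 * tan(0.05759587)
swath = 2 * 1682.073 * 0.05765964
swath = 193.9754 km

193.9754 km


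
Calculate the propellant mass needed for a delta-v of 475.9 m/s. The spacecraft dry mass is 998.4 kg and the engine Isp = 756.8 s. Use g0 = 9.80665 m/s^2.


ve = Isp * g0 = 756.8 * 9.80665 = 7421.672720 m/s
mass ratio = exp(dv/ve) = exp(475.9/7421.672720) = 1.06622355
m_prop = m_dry * (mr - 1) = 998.4 * (1.06622355 - 1)
m_prop = 66.1176 kg

66.1176 kg


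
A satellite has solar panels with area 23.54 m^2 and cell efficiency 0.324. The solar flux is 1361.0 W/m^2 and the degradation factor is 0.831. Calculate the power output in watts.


P = area * eta * S * degradation
P = 23.54 * 0.324 * 1361.0 * 0.831
P = 8626.0231 W

8626.0231 W


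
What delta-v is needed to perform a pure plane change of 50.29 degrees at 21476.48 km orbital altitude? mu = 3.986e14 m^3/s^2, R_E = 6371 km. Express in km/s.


r = 27847.4800 km = 2.784748e+07 m
V = sqrt(mu/r) = 3783.3428 m/s
di = 50.29 deg = 0.8777261 rad
dV = 2*V*sin(di/2) = 2*3783.3428*sin(0.438863)
dV = 3215.1644 m/s = 3.2152 km/s

3.2152 km/s


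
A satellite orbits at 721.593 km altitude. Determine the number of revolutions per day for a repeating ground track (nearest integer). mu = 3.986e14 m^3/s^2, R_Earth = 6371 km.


r = 7.092593e+06 m
T = 2*pi*sqrt(r^3/mu) = 5944.5472 s = 99.0758 min
revs/day = 1440 / 99.0758 = 14.5343
Rounded: 15 revolutions per day

15 revolutions per day


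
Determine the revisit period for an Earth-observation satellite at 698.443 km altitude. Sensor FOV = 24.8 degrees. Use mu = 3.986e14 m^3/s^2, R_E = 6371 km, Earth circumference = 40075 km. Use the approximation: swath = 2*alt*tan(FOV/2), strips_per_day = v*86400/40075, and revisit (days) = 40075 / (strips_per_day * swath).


swath = 2*698.443*tan(0.2164208) = 307.1253 km
v = sqrt(mu/r) = 7508.8953 m/s = 7.5089 km/s
strips/day = v*86400/40075 = 7.5089*86400/40075 = 16.1889
coverage/day = strips * swath = 16.1889 * 307.1253 = 4972.0085 km
revisit = 40075 / 4972.0085 = 8.0601 days

8.0601 days


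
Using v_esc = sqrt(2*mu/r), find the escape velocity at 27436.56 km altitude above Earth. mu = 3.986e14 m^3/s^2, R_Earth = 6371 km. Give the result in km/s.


r = 6371.0 + 27436.56 = 33807.5600 km = 3.380756e+07 m
v_esc = sqrt(2*mu/r) = sqrt(2*3.986e14 / 3.380756e+07)
v_esc = 4855.9782 m/s = 4.8560 km/s

4.8560 km/s


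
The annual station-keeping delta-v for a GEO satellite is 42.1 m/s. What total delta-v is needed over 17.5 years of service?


dV = rate * years = 42.1 * 17.5
dV = 736.7500 m/s

736.7500 m/s


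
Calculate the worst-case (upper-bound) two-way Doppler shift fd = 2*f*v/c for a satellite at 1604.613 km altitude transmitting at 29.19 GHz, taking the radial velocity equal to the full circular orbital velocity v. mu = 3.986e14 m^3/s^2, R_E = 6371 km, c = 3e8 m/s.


r = 7.975613e+06 m
v = sqrt(mu/r) = 7069.4660 m/s (worst-case radial velocity)
f = 29.19 GHz = 2.919e+10 Hz
fd = 2*f*v/c = 2*2.919e+10*7069.4660/3.0e+08
fd = 1.3757181e+06 Hz

1.3757e+06 Hz


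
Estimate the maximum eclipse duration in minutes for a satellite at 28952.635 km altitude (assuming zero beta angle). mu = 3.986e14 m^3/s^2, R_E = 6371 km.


r = 35323.6350 km
T = 1101.1793 min
Eclipse fraction = arcsin(R_E/r)/pi = arcsin(6371.0000/35323.6350)/pi
= arcsin(0.1803608)/pi = 0.05772654
Eclipse duration = 0.05772654 * 1101.1793 = 63.5673 min

63.5673 minutes


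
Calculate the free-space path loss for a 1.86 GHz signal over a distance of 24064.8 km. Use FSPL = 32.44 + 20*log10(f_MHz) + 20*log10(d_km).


f = 1.86 GHz = 1860.0000 MHz
d = 24064.8 km
FSPL = 32.44 + 20*log10(1860.0000) + 20*log10(24064.8)
FSPL = 32.44 + 65.3903 + 87.6276
FSPL = 185.4579 dB

185.4579 dB


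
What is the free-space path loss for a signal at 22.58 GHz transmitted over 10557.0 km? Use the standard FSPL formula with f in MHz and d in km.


f = 22.58 GHz = 22580.0000 MHz
d = 10557.0 km
FSPL = 32.44 + 20*log10(22580.0000) + 20*log10(10557.0)
FSPL = 32.44 + 87.0745 + 80.4708
FSPL = 199.9853 dB

199.9853 dB


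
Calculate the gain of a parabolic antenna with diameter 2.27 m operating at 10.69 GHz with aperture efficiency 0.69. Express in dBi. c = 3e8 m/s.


lambda = c/f = 3e8 / 1.069e+10 = 0.02806361 m
G = eta*(pi*D/lambda)^2 = 0.69*(pi*2.27/0.02806361)^2
G = 44556.7445 (linear)
G = 10*log10(44556.7445) = 46.4891 dBi

46.4891 dBi


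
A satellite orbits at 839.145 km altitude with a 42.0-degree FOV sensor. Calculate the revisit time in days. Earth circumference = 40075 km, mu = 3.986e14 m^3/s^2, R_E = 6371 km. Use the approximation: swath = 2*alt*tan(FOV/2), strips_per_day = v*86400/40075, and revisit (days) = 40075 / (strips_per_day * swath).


swath = 2*839.145*tan(0.3665191) = 644.2352 km
v = sqrt(mu/r) = 7435.2684 m/s = 7.4353 km/s
strips/day = v*86400/40075 = 7.4353*86400/40075 = 16.0301
coverage/day = strips * swath = 16.0301 * 644.2352 = 10327.1691 km
revisit = 40075 / 10327.1691 = 3.8805 days

3.8805 days


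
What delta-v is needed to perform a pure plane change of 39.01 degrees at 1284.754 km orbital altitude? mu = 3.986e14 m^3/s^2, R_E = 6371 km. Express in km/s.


r = 7655.7540 km = 7.655754e+06 m
V = sqrt(mu/r) = 7215.6368 m/s
di = 39.01 deg = 0.6808529 rad
dV = 2*V*sin(di/2) = 2*7215.6368*sin(0.3404265)
dV = 4818.4452 m/s = 4.8184 km/s

4.8184 km/s


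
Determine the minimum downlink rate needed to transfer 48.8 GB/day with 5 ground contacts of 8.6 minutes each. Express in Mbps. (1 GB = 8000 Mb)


total contact time = 5 * 8.6 * 60 = 2580.0000 s
data = 48.8 GB = 390400.0000 Mb
rate = 390400.0000 / 2580.0000 = 151.3178 Mbps

151.3178 Mbps


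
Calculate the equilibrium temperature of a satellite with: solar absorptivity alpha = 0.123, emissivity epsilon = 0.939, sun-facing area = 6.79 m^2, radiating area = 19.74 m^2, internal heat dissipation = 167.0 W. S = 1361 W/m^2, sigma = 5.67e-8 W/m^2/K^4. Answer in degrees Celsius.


Numerator = alpha*S*A_sun + Q_int = 0.123*1361*6.79 + 167.0 = 1303.6664 W
Denominator = eps*sigma*A_rad = 0.939*5.67e-8*19.74 = 1.0509833e-06 W/K^4
T^4 = 1.2404254e+09 K^4
T = 187.6691 K = -85.4809 C

-85.4809 degrees Celsius


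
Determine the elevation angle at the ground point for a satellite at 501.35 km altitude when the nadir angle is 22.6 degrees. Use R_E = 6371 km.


r = R_E + alt = 6872.3500 km
Law of sines in the satellite / Earth-center / ground-point triangle:
  sin(nadir)/R_E = sin(90 + el)/r  =>  cos(el) = (r/R_E)*sin(nadir)
cos(el) = (6872.3500 / 6371.0000) * sin(22.6 deg) = 0.4145365
el = arccos(0.4145365) = 65.5099 deg
(Earth-central angle = 90 - nadir - el = 1.8901 deg)

65.5099 degrees


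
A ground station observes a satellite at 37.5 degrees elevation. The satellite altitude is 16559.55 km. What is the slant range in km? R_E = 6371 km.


h = 16559.55 km, el = 37.5 deg
d = -R_E*sin(el) + sqrt((R_E*sin(el))^2 + 2*R_E*h + h^2)
d = -6371.0000*sin(0.6544985) + sqrt((6371.0000*0.6087614)^2 + 2*6371.0000*16559.55 + 16559.55^2)
d = 18488.1322 km

18488.1322 km


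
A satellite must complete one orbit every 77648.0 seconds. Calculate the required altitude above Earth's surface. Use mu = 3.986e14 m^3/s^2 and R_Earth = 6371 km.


T = 77648.0 s
r = (mu*T^2/(4*pi^2))^(1/3) = (3.986e14 * 77648.0^2 / (4*pi^2))^(1/3)
r = 3.9338039e+07 m = 39338.0386 km
alt = r - R_E = 39338.0386 - 6371 = 32967.0386 km

32967.0386 km


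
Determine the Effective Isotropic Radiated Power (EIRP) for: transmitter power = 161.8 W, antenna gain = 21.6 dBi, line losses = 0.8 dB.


Pt = 161.8 W = 22.0898 dBW
EIRP = Pt_dBW + Gt - losses = 22.0898 + 21.6 - 0.8 = 42.8898 dBW

42.8898 dBW


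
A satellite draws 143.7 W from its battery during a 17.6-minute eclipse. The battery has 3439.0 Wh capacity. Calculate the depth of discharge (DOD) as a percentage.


E_used = P * t / 60 = 143.7 * 17.6 / 60 = 42.1520 Wh
DOD = E_used / E_total * 100 = 42.1520 / 3439.0 * 100
DOD = 1.2257 %

1.2257 %


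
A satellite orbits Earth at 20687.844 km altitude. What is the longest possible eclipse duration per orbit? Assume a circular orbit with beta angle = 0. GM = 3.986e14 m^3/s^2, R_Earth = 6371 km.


r = 27058.8440 km
T = 738.2846 min
Eclipse fraction = arcsin(R_E/r)/pi = arcsin(6371.0000/27058.8440)/pi
= arcsin(0.2354498)/pi = 0.07565633
Eclipse duration = 0.07565633 * 738.2846 = 55.8559 min

55.8559 minutes


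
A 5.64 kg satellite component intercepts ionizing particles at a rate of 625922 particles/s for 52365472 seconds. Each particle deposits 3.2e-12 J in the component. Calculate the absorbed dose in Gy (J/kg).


Total energy deposited = rate * time * E_per
  = 625922 * 52365472 * 3.2e-12 = 104.8854 J
Dose = E_total / mass = 104.8854 / 5.64
Dose = 18.5967 Gy

18.5967 Gy


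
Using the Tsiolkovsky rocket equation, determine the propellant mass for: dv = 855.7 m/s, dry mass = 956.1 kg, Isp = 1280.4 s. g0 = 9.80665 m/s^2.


ve = Isp * g0 = 1280.4 * 9.80665 = 12556.434660 m/s
mass ratio = exp(dv/ve) = exp(855.7/12556.434660) = 1.07052408
m_prop = m_dry * (mr - 1) = 956.1 * (1.07052408 - 1)
m_prop = 67.4281 kg

67.4281 kg


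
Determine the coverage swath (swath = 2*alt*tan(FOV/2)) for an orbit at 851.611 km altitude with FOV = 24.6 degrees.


FOV = 24.6 deg = 0.429351 rad
swath = 2 * alt * tan(FOV/2) = 2 * 851.611 * tan(0.2146755)
swath = 2 * 851.611 * 0.2180353
swath = 371.3625 km

371.3625 km


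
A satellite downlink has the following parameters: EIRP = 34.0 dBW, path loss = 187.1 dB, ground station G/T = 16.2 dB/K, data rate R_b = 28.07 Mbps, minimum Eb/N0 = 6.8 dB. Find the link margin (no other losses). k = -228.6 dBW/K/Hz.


C/N0 = EIRP - FSPL + G/T - k = 34.0 - 187.1 + 16.2 - (-228.6)
C/N0 = 91.7000 dB-Hz
R_b = 28.07 Mbps = 2.807e+07 bps -> 10*log10(R_b) = 74.4824 dB-Hz
Eb/N0 = C/N0 - 10*log10(R_b) = 91.7000 - 74.4824 = 17.2176 dB
Margin = Eb/N0 - Eb/N0_req = 17.2176 - 6.8 = 10.4176 dB (link closes)

10.4176 dB


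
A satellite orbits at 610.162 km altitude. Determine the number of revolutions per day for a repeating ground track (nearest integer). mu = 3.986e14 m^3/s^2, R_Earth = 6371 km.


r = 6.981162e+06 m
T = 2*pi*sqrt(r^3/mu) = 5805.0076 s = 96.7501 min
revs/day = 1440 / 96.7501 = 14.8837
Rounded: 15 revolutions per day

15 revolutions per day


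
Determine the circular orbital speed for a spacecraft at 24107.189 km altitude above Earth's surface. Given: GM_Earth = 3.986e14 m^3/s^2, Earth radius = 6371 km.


r = R_E + alt = 6371.0 + 24107.189 = 30478.1890 km = 3.0478189e+07 m
v = sqrt(mu/r) = sqrt(3.986e14 / 3.0478189e+07) = 3616.3801 m/s = 3.6164 km/s

3.6164 km/s


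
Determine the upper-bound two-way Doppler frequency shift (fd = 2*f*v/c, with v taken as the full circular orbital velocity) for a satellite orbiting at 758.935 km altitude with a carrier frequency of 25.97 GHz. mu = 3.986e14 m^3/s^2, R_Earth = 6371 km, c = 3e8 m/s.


r = 7.129935e+06 m
v = sqrt(mu/r) = 7476.9739 m/s (worst-case radial velocity)
f = 25.97 GHz = 2.597e+10 Hz
fd = 2*f*v/c = 2*2.597e+10*7476.9739/3.0e+08
fd = 1.2945134e+06 Hz

1.2945e+06 Hz


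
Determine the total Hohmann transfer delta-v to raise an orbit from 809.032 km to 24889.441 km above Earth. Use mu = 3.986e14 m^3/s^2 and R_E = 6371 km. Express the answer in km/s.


r1 = 7180.0320 km = 7.180032e+06 m
r2 = 31260.4410 km = 3.1260441e+07 m
dv1 = sqrt(mu/r1)*(sqrt(2*r2/(r1+r2)) - 1) = 2051.3448 m/s
dv2 = sqrt(mu/r2)*(1 - sqrt(2*r1/(r1+r2))) = 1388.3424 m/s
total dv = |dv1| + |dv2| = 2051.3448 + 1388.3424 = 3439.6872 m/s = 3.4397 km/s

3.4397 km/s


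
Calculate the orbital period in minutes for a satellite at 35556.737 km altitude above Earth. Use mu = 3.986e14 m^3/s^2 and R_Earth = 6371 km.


r = 41927.7370 km = 4.1927737e+07 m
T = 2*pi*sqrt(r^3/mu) = 2*pi*sqrt(7.3706242e+22 / 3.986e14)
T = 85440.4161 s = 1424.0069 min

1424.0069 minutes


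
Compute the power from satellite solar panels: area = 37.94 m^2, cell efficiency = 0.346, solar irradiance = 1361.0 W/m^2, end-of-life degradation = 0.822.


P = area * eta * S * degradation
P = 37.94 * 0.346 * 1361.0 * 0.822
P = 14685.9947 W

14685.9947 W


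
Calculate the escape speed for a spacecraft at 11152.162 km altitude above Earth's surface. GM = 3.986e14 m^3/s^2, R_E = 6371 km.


r = 6371.0 + 11152.162 = 17523.1620 km = 1.7523162e+07 m
v_esc = sqrt(2*mu/r) = sqrt(2*3.986e14 / 1.7523162e+07)
v_esc = 6744.9294 m/s = 6.7449 km/s

6.7449 km/s


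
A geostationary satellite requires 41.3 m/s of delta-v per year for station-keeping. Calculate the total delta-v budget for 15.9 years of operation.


dV = rate * years = 41.3 * 15.9
dV = 656.6700 m/s

656.6700 m/s


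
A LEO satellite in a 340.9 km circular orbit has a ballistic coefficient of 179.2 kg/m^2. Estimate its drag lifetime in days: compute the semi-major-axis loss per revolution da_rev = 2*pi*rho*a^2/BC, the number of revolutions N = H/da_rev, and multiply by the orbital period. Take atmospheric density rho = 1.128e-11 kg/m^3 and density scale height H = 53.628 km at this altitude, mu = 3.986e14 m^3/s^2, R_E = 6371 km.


a = R_E + alt = 6711.9000 km = 6.7119e+06 m
da_rev = 2*pi*rho*a^2/BC = 2*pi*1.128e-11*(6.7119e+06)^2/179.2 = 17.817301 m per revolution
N = H/da_rev = 53628.0000 m / 17.817301 m = 3009.8835 revolutions
P = 2*pi*sqrt(a^3/mu) = 5472.4202 s
lifetime = N*P = 3009.8835 * 5472.4202 = 1.6471347e+07 s = 190.6406 days

190.6406 days


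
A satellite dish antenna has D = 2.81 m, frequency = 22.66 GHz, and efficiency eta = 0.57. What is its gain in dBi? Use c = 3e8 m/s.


lambda = c/f = 3e8 / 2.266e+10 = 0.01323919 m
G = eta*(pi*D/lambda)^2 = 0.57*(pi*2.81/0.01323919)^2
G = 253433.8041 (linear)
G = 10*log10(253433.8041) = 54.0386 dBi

54.0386 dBi


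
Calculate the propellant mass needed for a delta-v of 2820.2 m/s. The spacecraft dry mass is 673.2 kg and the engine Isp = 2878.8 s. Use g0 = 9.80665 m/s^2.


ve = Isp * g0 = 2878.8 * 9.80665 = 28231.384020 m/s
mass ratio = exp(dv/ve) = exp(2820.2/28231.384020) = 1.10505589
m_prop = m_dry * (mr - 1) = 673.2 * (1.10505589 - 1)
m_prop = 70.7236 kg

70.7236 kg


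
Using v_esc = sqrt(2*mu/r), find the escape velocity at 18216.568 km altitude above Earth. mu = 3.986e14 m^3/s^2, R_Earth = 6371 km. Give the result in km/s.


r = 6371.0 + 18216.568 = 24587.5680 km = 2.4587568e+07 m
v_esc = sqrt(2*mu/r) = sqrt(2*3.986e14 / 2.4587568e+07)
v_esc = 5694.1101 m/s = 5.6941 km/s

5.6941 km/s


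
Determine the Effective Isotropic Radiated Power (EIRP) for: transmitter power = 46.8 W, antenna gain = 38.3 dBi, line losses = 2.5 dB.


Pt = 46.8 W = 16.7025 dBW
EIRP = Pt_dBW + Gt - losses = 16.7025 + 38.3 - 2.5 = 52.5025 dBW

52.5025 dBW


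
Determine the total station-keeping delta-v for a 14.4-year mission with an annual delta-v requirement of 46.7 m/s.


dV = rate * years = 46.7 * 14.4
dV = 672.4800 m/s

672.4800 m/s


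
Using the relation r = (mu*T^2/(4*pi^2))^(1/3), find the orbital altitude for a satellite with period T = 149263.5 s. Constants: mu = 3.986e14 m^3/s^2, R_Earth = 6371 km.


T = 149263.5 s
r = (mu*T^2/(4*pi^2))^(1/3) = (3.986e14 * 149263.5^2 / (4*pi^2))^(1/3)
r = 6.0817458e+07 m = 60817.4584 km
alt = r - R_E = 60817.4584 - 6371 = 54446.4584 km

54446.4584 km


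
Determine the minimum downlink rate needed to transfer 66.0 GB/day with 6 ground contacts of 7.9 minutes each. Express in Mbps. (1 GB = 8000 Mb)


total contact time = 6 * 7.9 * 60 = 2844.0000 s
data = 66.0 GB = 528000.0000 Mb
rate = 528000.0000 / 2844.0000 = 185.6540 Mbps

185.6540 Mbps


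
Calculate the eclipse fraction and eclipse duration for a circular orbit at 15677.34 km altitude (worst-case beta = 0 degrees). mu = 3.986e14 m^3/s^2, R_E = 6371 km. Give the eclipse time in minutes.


r = 22048.3400 km
T = 543.0300 min
Eclipse fraction = arcsin(R_E/r)/pi = arcsin(6371.0000/22048.3400)/pi
= arcsin(0.288956)/pi = 0.09330813
Eclipse duration = 0.09330813 * 543.0300 = 50.6691 min

50.6691 minutes


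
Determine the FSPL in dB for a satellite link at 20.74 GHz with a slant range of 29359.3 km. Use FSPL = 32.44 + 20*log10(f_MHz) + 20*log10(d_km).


f = 20.74 GHz = 20740.0000 MHz
d = 29359.3 km
FSPL = 32.44 + 20*log10(20740.0000) + 20*log10(29359.3)
FSPL = 32.44 + 86.3362 + 89.3549
FSPL = 208.1311 dB

208.1311 dB


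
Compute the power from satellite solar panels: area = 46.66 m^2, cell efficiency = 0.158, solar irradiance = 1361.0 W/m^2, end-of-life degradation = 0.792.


P = area * eta * S * degradation
P = 46.66 * 0.158 * 1361.0 * 0.792
P = 7946.6691 W

7946.6691 W


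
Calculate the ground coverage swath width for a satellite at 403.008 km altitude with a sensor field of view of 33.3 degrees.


FOV = 33.3 deg = 0.5811946 rad
swath = 2 * alt * tan(FOV/2) = 2 * 403.008 * tan(0.2905973)
swath = 2 * 403.008 * 0.2990634
swath = 241.0499 km

241.0499 km


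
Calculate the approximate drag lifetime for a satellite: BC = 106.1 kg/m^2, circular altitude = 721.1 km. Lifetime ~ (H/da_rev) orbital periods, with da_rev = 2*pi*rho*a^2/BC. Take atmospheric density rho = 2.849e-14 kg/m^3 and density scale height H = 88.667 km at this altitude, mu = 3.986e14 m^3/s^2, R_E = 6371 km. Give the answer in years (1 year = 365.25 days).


a = R_E + alt = 7092.1000 km = 7.0921e+06 m
da_rev = 2*pi*rho*a^2/BC = 2*pi*2.849e-14*(7.0921e+06)^2/106.1 = 0.0848607049 m per revolution
N = H/da_rev = 88667.0000 m / 0.0848607049 m = 1.0448534e+06 revolutions
P = 2*pi*sqrt(a^3/mu) = 5943.9274 s
lifetime = N*P = 1.0448534e+06 * 5943.9274 = 6.210533e+09 s = 71881.1695 days
years = 71881.1695 / 365.25 = 196.7999 years

196.7999 years


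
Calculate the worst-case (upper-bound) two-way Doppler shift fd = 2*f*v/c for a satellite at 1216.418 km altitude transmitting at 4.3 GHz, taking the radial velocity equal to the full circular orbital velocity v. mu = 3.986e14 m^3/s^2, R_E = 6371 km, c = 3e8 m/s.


r = 7.587418e+06 m
v = sqrt(mu/r) = 7248.0577 m/s (worst-case radial velocity)
f = 4.3 GHz = 4.3e+09 Hz
fd = 2*f*v/c = 2*4.3e+09*7248.0577/3.0e+08
fd = 207777.6540 Hz

207777.6540 Hz


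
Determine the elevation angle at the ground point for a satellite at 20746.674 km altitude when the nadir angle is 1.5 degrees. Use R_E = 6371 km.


r = R_E + alt = 27117.6740 km
Law of sines in the satellite / Earth-center / ground-point triangle:
  sin(nadir)/R_E = sin(90 + el)/r  =>  cos(el) = (r/R_E)*sin(nadir)
cos(el) = (27117.6740 / 6371.0000) * sin(1.5 deg) = 0.1114202
el = arccos(0.1114202) = 83.6028 deg
(Earth-central angle = 90 - nadir - el = 4.8972 deg)

83.6028 degrees


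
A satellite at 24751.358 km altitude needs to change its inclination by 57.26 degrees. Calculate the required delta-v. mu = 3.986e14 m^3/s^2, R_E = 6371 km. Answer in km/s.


r = 31122.3580 km = 3.1122358e+07 m
V = sqrt(mu/r) = 3578.7586 m/s
di = 57.26 deg = 0.9993755 rad
dV = 2*V*sin(di/2) = 2*3578.7586*sin(0.4996878)
dV = 3429.5351 m/s = 3.4295 km/s

3.4295 km/s


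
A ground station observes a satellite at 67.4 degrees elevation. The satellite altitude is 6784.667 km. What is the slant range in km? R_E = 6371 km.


h = 6784.667 km, el = 67.4 deg
d = -R_E*sin(el) + sqrt((R_E*sin(el))^2 + 2*R_E*h + h^2)
d = -6371.0000*sin(1.1764) + sqrt((6371.0000*0.9232102)^2 + 2*6371.0000*6784.667 + 6784.667^2)
d = 7044.0615 km

7044.0615 km


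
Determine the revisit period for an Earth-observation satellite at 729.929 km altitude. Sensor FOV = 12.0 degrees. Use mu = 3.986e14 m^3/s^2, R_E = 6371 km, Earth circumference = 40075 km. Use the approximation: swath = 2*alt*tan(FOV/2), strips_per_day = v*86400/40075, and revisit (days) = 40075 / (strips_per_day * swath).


swath = 2*729.929*tan(0.1047198) = 153.4373 km
v = sqrt(mu/r) = 7492.2293 m/s = 7.4922 km/s
strips/day = v*86400/40075 = 7.4922*86400/40075 = 16.1529
coverage/day = strips * swath = 16.1529 * 153.4373 = 2478.4611 km
revisit = 40075 / 2478.4611 = 16.1693 days

16.1693 days


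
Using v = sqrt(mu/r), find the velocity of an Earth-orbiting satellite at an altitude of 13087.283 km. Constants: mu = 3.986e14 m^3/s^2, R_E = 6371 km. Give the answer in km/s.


r = R_E + alt = 6371.0 + 13087.283 = 19458.2830 km = 1.9458283e+07 m
v = sqrt(mu/r) = sqrt(3.986e14 / 1.9458283e+07) = 4526.0192 m/s = 4.5260 km/s

4.5260 km/s


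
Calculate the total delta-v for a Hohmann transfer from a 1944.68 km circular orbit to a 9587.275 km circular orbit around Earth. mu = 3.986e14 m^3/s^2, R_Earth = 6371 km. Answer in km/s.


r1 = 8315.6800 km = 8.31568e+06 m
r2 = 15958.2750 km = 1.5958275e+07 m
dv1 = sqrt(mu/r1)*(sqrt(2*r2/(r1+r2)) - 1) = 1015.4421 m/s
dv2 = sqrt(mu/r2)*(1 - sqrt(2*r1/(r1+r2))) = 860.9178 m/s
total dv = |dv1| + |dv2| = 1015.4421 + 860.9178 = 1876.3600 m/s = 1.8764 km/s

1.8764 km/s


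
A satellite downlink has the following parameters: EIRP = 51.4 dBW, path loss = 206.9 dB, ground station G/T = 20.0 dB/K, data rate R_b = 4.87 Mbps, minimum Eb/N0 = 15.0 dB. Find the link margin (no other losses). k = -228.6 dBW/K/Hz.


C/N0 = EIRP - FSPL + G/T - k = 51.4 - 206.9 + 20.0 - (-228.6)
C/N0 = 93.1000 dB-Hz
R_b = 4.87 Mbps = 4.87e+06 bps -> 10*log10(R_b) = 66.8753 dB-Hz
Eb/N0 = C/N0 - 10*log10(R_b) = 93.1000 - 66.8753 = 26.2247 dB
Margin = Eb/N0 - Eb/N0_req = 26.2247 - 15.0 = 11.2247 dB (link closes)

11.2247 dB


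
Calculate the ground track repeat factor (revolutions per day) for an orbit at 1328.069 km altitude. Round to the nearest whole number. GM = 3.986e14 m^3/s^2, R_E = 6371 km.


r = 7.699069e+06 m
T = 2*pi*sqrt(r^3/mu) = 6723.0840 s = 112.0514 min
revs/day = 1440 / 112.0514 = 12.8512
Rounded: 13 revolutions per day

13 revolutions per day


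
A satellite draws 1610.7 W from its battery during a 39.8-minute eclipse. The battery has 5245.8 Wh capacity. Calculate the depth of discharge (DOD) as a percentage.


E_used = P * t / 60 = 1610.7 * 39.8 / 60 = 1068.4310 Wh
DOD = E_used / E_total * 100 = 1068.4310 / 5245.8 * 100
DOD = 20.3674 %

20.3674 %


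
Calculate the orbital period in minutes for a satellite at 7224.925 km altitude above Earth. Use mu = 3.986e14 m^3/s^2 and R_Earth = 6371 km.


r = 13595.9250 km = 1.3595925e+07 m
T = 2*pi*sqrt(r^3/mu) = 2*pi*sqrt(2.5131955e+21 / 3.986e14)
T = 15776.9977 s = 262.9500 min

262.9500 minutes


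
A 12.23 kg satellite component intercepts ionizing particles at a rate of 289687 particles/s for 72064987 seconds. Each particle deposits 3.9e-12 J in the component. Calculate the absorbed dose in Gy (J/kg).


Total energy deposited = rate * time * E_per
  = 289687 * 72064987 * 3.9e-12 = 81.4175 J
Dose = E_total / mass = 81.4175 / 12.23
Dose = 6.6572 Gy

6.6572 Gy


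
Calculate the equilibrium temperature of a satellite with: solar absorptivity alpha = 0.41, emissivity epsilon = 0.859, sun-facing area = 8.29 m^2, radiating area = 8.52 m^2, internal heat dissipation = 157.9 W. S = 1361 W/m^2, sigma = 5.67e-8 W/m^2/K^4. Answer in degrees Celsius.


Numerator = alpha*S*A_sun + Q_int = 0.41*1361*8.29 + 157.9 = 4783.8029 W
Denominator = eps*sigma*A_rad = 0.859*5.67e-8*8.52 = 4.1496916e-07 W/K^4
T^4 = 1.1528093e+10 K^4
T = 327.6720 K = 54.5220 C

54.5220 degrees Celsius


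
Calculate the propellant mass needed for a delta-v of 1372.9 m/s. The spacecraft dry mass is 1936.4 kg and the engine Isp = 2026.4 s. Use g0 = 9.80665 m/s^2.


ve = Isp * g0 = 2026.4 * 9.80665 = 19872.195560 m/s
mass ratio = exp(dv/ve) = exp(1372.9/19872.195560) = 1.07152887
m_prop = m_dry * (mr - 1) = 1936.4 * (1.07152887 - 1)
m_prop = 138.5085 kg

138.5085 kg


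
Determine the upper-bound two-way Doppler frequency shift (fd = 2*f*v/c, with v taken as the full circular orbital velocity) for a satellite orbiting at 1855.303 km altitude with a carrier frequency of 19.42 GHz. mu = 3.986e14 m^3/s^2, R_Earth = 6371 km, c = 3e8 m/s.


r = 8.226303e+06 m
v = sqrt(mu/r) = 6960.9144 m/s (worst-case radial velocity)
f = 19.42 GHz = 1.942e+10 Hz
fd = 2*f*v/c = 2*1.942e+10*6960.9144/3.0e+08
fd = 901206.3907 Hz

901206.3907 Hz


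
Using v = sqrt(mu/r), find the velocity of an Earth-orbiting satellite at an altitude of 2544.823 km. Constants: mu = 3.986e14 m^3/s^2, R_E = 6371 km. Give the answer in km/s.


r = R_E + alt = 6371.0 + 2544.823 = 8915.8230 km = 8.915823e+06 m
v = sqrt(mu/r) = sqrt(3.986e14 / 8.915823e+06) = 6686.3319 m/s = 6.6863 km/s

6.6863 km/s


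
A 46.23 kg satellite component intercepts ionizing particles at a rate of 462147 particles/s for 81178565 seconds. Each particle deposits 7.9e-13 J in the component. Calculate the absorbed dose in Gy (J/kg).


Total energy deposited = rate * time * E_per
  = 462147 * 81178565 * 7.9e-13 = 29.6380 J
Dose = E_total / mass = 29.6380 / 46.23
Dose = 0.6410984 Gy

0.6411 Gy


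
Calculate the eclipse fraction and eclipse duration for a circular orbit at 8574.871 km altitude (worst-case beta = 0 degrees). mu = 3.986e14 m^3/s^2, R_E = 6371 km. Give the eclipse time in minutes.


r = 14945.8710 km
T = 303.0692 min
Eclipse fraction = arcsin(R_E/r)/pi = arcsin(6371.0000/14945.8710)/pi
= arcsin(0.4262716)/pi = 0.1401732
Eclipse duration = 0.1401732 * 303.0692 = 42.4822 min

42.4822 minutes


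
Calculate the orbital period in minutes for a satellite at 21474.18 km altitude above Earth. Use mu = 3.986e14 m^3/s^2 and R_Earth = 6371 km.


r = 27845.1800 km = 2.784518e+07 m
T = 2*pi*sqrt(r^3/mu) = 2*pi*sqrt(2.1589873e+22 / 3.986e14)
T = 46241.9634 s = 770.6994 min

770.6994 minutes


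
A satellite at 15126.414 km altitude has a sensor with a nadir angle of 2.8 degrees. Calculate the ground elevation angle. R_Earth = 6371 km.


r = R_E + alt = 21497.4140 km
Law of sines in the satellite / Earth-center / ground-point triangle:
  sin(nadir)/R_E = sin(90 + el)/r  =>  cos(el) = (r/R_E)*sin(nadir)
cos(el) = (21497.4140 / 6371.0000) * sin(2.8 deg) = 0.1648319
el = arccos(0.1648319) = 80.5125 deg
(Earth-central angle = 90 - nadir - el = 6.6875 deg)

80.5125 degrees


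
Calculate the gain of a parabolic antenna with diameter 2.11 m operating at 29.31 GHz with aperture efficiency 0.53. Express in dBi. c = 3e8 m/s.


lambda = c/f = 3e8 / 2.931e+10 = 0.01023541 m
G = eta*(pi*D/lambda)^2 = 0.53*(pi*2.11/0.01023541)^2
G = 222294.9788 (linear)
G = 10*log10(222294.9788) = 53.4693 dBi

53.4693 dBi


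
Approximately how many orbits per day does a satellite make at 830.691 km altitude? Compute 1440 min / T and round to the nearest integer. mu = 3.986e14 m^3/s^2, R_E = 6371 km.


r = 7.201691e+06 m
T = 2*pi*sqrt(r^3/mu) = 6082.2315 s = 101.3705 min
revs/day = 1440 / 101.3705 = 14.2053
Rounded: 14 revolutions per day

14 revolutions per day


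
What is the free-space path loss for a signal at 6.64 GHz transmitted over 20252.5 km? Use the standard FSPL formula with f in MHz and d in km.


f = 6.64 GHz = 6640.0000 MHz
d = 20252.5 km
FSPL = 32.44 + 20*log10(6640.0000) + 20*log10(20252.5)
FSPL = 32.44 + 76.4434 + 86.1296
FSPL = 195.0129 dB

195.0129 dB


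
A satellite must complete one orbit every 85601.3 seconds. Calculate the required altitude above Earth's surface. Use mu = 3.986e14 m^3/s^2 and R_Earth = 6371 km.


T = 85601.3 s
r = (mu*T^2/(4*pi^2))^(1/3) = (3.986e14 * 85601.3^2 / (4*pi^2))^(1/3)
r = 4.1980354e+07 m = 41980.3536 km
alt = r - R_E = 41980.3536 - 6371 = 35609.3536 km

35609.3536 km


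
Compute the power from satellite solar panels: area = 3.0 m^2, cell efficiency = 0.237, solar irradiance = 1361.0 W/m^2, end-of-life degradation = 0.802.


P = area * eta * S * degradation
P = 3.0 * 0.237 * 1361.0 * 0.802
P = 776.0721 W

776.0721 W


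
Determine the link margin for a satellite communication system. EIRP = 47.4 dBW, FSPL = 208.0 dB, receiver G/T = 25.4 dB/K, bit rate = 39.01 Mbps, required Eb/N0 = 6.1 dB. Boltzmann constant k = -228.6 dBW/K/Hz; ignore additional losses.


C/N0 = EIRP - FSPL + G/T - k = 47.4 - 208.0 + 25.4 - (-228.6)
C/N0 = 93.4000 dB-Hz
R_b = 39.01 Mbps = 3.901e+07 bps -> 10*log10(R_b) = 75.9118 dB-Hz
Eb/N0 = C/N0 - 10*log10(R_b) = 93.4000 - 75.9118 = 17.4882 dB
Margin = Eb/N0 - Eb/N0_req = 17.4882 - 6.1 = 11.3882 dB (link closes)

11.3882 dB


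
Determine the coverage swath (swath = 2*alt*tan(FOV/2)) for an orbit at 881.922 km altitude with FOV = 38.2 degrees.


FOV = 38.2 deg = 0.6667158 rad
swath = 2 * alt * tan(FOV/2) = 2 * 881.922 * tan(0.3333579)
swath = 2 * 881.922 * 0.346281
swath = 610.7857 km

610.7857 km


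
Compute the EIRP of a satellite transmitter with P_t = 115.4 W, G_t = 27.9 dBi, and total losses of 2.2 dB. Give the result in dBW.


Pt = 115.4 W = 20.6221 dBW
EIRP = Pt_dBW + Gt - losses = 20.6221 + 27.9 - 2.2 = 46.3221 dBW

46.3221 dBW


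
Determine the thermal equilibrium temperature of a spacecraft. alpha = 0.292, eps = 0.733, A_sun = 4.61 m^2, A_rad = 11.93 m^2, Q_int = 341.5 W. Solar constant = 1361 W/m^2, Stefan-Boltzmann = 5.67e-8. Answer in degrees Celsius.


Numerator = alpha*S*A_sun + Q_int = 0.292*1361*4.61 + 341.5 = 2173.5693 W
Denominator = eps*sigma*A_rad = 0.733*5.67e-8*11.93 = 4.9582392e-07 W/K^4
T^4 = 4.3837524e+09 K^4
T = 257.3129 K = -15.8371 C

-15.8371 degrees Celsius


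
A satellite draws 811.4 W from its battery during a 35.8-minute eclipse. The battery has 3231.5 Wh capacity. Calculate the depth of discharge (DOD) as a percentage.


E_used = P * t / 60 = 811.4 * 35.8 / 60 = 484.1353 Wh
DOD = E_used / E_total * 100 = 484.1353 / 3231.5 * 100
DOD = 14.9818 %

14.9818 %


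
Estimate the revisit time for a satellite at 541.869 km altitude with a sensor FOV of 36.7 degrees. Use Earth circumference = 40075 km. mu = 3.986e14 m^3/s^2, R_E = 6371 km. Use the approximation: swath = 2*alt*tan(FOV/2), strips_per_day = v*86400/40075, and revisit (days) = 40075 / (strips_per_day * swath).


swath = 2*541.869*tan(0.3202679) = 359.4616 km
v = sqrt(mu/r) = 7593.4561 m/s = 7.5935 km/s
strips/day = v*86400/40075 = 7.5935*86400/40075 = 16.3712
coverage/day = strips * swath = 16.3712 * 359.4616 = 5884.8060 km
revisit = 40075 / 5884.8060 = 6.8099 days

6.8099 days


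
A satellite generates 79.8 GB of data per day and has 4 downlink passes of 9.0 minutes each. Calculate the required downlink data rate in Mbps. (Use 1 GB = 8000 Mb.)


total contact time = 4 * 9.0 * 60 = 2160.0000 s
data = 79.8 GB = 638400.0000 Mb
rate = 638400.0000 / 2160.0000 = 295.5556 Mbps

295.5556 Mbps


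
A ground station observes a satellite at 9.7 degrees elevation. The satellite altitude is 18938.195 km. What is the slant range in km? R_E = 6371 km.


h = 18938.195 km, el = 9.7 deg
d = -R_E*sin(el) + sqrt((R_E*sin(el))^2 + 2*R_E*h + h^2)
d = -6371.0000*sin(0.1692969) + sqrt((6371.0000*0.1684894)^2 + 2*6371.0000*18938.195 + 18938.195^2)
d = 23444.2620 km

23444.2620 km


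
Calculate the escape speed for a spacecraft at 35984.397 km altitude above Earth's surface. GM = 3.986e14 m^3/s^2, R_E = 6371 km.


r = 6371.0 + 35984.397 = 42355.3970 km = 4.2355397e+07 m
v_esc = sqrt(2*mu/r) = sqrt(2*3.986e14 / 4.2355397e+07)
v_esc = 4338.3968 m/s = 4.3384 km/s

4.3384 km/s


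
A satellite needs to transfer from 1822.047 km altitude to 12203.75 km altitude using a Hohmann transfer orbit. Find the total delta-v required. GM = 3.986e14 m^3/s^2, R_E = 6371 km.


r1 = 8193.0470 km = 8.193047e+06 m
r2 = 18574.7500 km = 1.857475e+07 m
dv1 = sqrt(mu/r1)*(sqrt(2*r2/(r1+r2)) - 1) = 1242.0256 m/s
dv2 = sqrt(mu/r2)*(1 - sqrt(2*r1/(r1+r2))) = 1007.9914 m/s
total dv = |dv1| + |dv2| = 1242.0256 + 1007.9914 = 2250.0170 m/s = 2.2500 km/s

2.2500 km/s


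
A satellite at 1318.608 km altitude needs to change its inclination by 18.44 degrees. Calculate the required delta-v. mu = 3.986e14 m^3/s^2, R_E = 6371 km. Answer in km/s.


r = 7689.6080 km = 7.689608e+06 m
V = sqrt(mu/r) = 7199.7356 m/s
di = 18.44 deg = 0.3218387 rad
dV = 2*V*sin(di/2) = 2*7199.7356*sin(0.1609194)
dV = 2307.1661 m/s = 2.3072 km/s

2.3072 km/s


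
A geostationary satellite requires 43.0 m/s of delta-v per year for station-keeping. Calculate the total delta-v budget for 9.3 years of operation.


dV = rate * years = 43.0 * 9.3
dV = 399.9000 m/s

399.9000 m/s


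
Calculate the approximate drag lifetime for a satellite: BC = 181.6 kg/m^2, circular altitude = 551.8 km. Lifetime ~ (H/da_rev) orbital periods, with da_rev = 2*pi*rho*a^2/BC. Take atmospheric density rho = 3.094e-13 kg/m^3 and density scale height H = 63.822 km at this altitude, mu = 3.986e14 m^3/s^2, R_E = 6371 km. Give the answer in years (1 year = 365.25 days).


a = R_E + alt = 6922.8000 km = 6.9228e+06 m
da_rev = 2*pi*rho*a^2/BC = 2*pi*3.094e-13*(6.9228e+06)^2/181.6 = 0.513036074 m per revolution
N = H/da_rev = 63822.0000 m / 0.513036074 m = 124400.6089 revolutions
P = 2*pi*sqrt(a^3/mu) = 5732.3658 s
lifetime = N*P = 124400.6089 * 5732.3658 = 7.131098e+08 s = 8253.5856 days
years = 8253.5856 / 365.25 = 22.5971 years

22.5971 years


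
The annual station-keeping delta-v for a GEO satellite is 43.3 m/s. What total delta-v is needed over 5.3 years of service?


dV = rate * years = 43.3 * 5.3
dV = 229.4900 m/s

229.4900 m/s


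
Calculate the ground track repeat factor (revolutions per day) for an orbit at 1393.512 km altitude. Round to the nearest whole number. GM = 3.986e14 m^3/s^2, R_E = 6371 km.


r = 7.764512e+06 m
T = 2*pi*sqrt(r^3/mu) = 6808.9864 s = 113.4831 min
revs/day = 1440 / 113.4831 = 12.6891
Rounded: 13 revolutions per day

13 revolutions per day


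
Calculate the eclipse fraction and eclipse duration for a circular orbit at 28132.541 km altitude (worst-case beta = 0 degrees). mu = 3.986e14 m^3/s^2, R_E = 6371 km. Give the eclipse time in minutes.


r = 34503.5410 km
T = 1063.0544 min
Eclipse fraction = arcsin(R_E/r)/pi = arcsin(6371.0000/34503.5410)/pi
= arcsin(0.1846477)/pi = 0.05911441
Eclipse duration = 0.05911441 * 1063.0544 = 62.8418 min

62.8418 minutes


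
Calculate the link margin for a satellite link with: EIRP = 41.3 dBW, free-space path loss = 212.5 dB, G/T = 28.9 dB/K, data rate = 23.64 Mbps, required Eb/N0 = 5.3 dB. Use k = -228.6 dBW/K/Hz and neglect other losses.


C/N0 = EIRP - FSPL + G/T - k = 41.3 - 212.5 + 28.9 - (-228.6)
C/N0 = 86.3000 dB-Hz
R_b = 23.64 Mbps = 2.364e+07 bps -> 10*log10(R_b) = 73.7365 dB-Hz
Eb/N0 = C/N0 - 10*log10(R_b) = 86.3000 - 73.7365 = 12.5635 dB
Margin = Eb/N0 - Eb/N0_req = 12.5635 - 5.3 = 7.2635 dB (link closes)

7.2635 dB
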